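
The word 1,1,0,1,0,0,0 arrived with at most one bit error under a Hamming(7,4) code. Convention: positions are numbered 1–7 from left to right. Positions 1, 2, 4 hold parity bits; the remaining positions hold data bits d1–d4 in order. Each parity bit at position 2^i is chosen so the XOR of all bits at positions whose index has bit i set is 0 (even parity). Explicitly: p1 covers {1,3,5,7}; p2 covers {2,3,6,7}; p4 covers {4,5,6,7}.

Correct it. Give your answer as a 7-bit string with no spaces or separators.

s1 (pos 1,3,5,7): 1⊕0⊕0⊕0 = 1
s2 (pos 2,3,6,7): 1⊕0⊕0⊕0 = 1
s4 (pos 4,5,6,7): 1⊕0⊕0⊕0 = 1
Syndrome s4…s1 = 111 → error at position 7.
Flip position 7: 1101000 → 1101001

1101001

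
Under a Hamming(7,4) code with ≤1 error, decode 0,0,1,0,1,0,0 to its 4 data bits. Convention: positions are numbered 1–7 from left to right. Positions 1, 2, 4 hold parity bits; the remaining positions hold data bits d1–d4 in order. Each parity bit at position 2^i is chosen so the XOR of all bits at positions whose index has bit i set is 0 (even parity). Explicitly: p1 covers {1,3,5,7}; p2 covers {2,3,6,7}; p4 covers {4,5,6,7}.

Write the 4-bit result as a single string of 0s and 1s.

s1 (pos 1,3,5,7): 0⊕1⊕1⊕0 = 0
s2 (pos 2,3,6,7): 0⊕1⊕0⊕0 = 1
s4 (pos 4,5,6,7): 0⊕1⊕0⊕0 = 1
Syndrome s4…s1 = 110 → error at position 6.
Flip position 6: 0010100 → 0010110
Read data bits from positions 3,5,6,7: 1110

1110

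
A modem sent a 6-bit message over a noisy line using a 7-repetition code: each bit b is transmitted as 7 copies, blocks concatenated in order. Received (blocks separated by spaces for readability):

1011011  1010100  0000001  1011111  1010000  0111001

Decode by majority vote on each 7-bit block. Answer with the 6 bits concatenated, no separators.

100101

Block 1 (1011011): 5 ones → 1
Block 2 (1010100): 3 ones → 0
Block 3 (0000001): 1 one → 0
Block 4 (1011111): 6 ones → 1
Block 5 (1010000): 2 ones → 0
Block 6 (0111001): 4 ones → 1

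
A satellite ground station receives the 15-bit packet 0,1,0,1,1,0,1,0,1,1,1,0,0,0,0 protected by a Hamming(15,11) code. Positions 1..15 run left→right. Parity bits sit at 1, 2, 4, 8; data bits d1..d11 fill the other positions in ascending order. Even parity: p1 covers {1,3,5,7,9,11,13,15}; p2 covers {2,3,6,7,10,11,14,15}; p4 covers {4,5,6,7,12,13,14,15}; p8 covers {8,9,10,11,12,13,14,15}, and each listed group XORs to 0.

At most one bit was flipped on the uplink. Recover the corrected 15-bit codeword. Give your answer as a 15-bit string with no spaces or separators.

010110101111000

s1 (pos 1,3,5,7,9,11,13,15): 0⊕0⊕1⊕1⊕1⊕1⊕0⊕0 = 0
s2 (pos 2,3,6,7,10,11,14,15): 1⊕0⊕0⊕1⊕1⊕1⊕0⊕0 = 0
s4 (pos 4,5,6,7,12,13,14,15): 1⊕1⊕0⊕1⊕0⊕0⊕0⊕0 = 1
s8 (pos 8,9,10,11,12,13,14,15): 0⊕1⊕1⊕1⊕0⊕0⊕0⊕0 = 1
Syndrome s8…s1 = 1100 → error at position 12.
Flip position 12: 010110101110000 → 010110101111000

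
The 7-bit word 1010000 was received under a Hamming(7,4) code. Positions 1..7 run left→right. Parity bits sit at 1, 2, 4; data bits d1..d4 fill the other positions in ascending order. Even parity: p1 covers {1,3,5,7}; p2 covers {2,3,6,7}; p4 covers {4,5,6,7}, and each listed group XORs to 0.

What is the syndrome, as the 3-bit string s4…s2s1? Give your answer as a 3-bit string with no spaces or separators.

010

s1 (pos 1,3,5,7): 1⊕1⊕0⊕0 = 0
s2 (pos 2,3,6,7): 0⊕1⊕0⊕0 = 1
s4 (pos 4,5,6,7): 0⊕0⊕0⊕0 = 0
Syndrome s4…s1 = 010 → error at position 2.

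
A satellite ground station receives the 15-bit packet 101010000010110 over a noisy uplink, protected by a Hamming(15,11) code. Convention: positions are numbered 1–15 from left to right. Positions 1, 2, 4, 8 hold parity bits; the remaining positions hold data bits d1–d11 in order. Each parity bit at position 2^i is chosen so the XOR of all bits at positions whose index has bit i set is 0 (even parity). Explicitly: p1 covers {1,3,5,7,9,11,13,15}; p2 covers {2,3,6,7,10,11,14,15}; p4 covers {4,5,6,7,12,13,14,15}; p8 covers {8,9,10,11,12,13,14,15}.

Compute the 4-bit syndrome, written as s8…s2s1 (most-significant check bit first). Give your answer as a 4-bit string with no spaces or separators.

1111

s1 (pos 1,3,5,7,9,11,13,15): 1⊕1⊕1⊕0⊕0⊕1⊕1⊕0 = 1
s2 (pos 2,3,6,7,10,11,14,15): 0⊕1⊕0⊕0⊕0⊕1⊕1⊕0 = 1
s4 (pos 4,5,6,7,12,13,14,15): 0⊕1⊕0⊕0⊕0⊕1⊕1⊕0 = 1
s8 (pos 8,9,10,11,12,13,14,15): 0⊕0⊕0⊕1⊕0⊕1⊕1⊕0 = 1
Syndrome s8…s1 = 1111 → error at position 15.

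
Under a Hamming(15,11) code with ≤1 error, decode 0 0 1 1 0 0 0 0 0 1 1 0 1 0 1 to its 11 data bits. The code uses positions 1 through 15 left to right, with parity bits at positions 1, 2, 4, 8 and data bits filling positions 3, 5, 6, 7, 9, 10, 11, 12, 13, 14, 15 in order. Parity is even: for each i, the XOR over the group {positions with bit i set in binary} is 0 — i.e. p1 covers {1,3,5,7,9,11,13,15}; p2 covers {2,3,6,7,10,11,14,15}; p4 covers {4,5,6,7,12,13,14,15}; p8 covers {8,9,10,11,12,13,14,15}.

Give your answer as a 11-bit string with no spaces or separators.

10000110101

s1 (pos 1,3,5,7,9,11,13,15): 0⊕1⊕0⊕0⊕0⊕1⊕1⊕1 = 0
s2 (pos 2,3,6,7,10,11,14,15): 0⊕1⊕0⊕0⊕1⊕1⊕0⊕1 = 0
s4 (pos 4,5,6,7,12,13,14,15): 1⊕0⊕0⊕0⊕0⊕1⊕0⊕1 = 1
s8 (pos 8,9,10,11,12,13,14,15): 0⊕0⊕1⊕1⊕0⊕1⊕0⊕1 = 0
Syndrome s8…s1 = 0100 → error at position 4.
Flip position 4: 001100000110101 → 001000000110101
Read data bits from positions 3,5,6,7,9,10,11,12,13,14,15: 10000110101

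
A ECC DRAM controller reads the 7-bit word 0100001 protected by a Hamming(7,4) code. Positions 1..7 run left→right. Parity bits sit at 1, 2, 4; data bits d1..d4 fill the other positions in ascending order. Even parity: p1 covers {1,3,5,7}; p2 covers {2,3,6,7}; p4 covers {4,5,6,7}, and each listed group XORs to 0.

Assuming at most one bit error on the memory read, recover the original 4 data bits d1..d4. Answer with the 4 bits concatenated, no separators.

s1 (pos 1,3,5,7): 0⊕0⊕0⊕1 = 1
s2 (pos 2,3,6,7): 1⊕0⊕0⊕1 = 0
s4 (pos 4,5,6,7): 0⊕0⊕0⊕1 = 1
Syndrome s4…s1 = 101 → error at position 5.
Flip position 5: 0100001 → 0100101
Read data bits from positions 3,5,6,7: 0101

0101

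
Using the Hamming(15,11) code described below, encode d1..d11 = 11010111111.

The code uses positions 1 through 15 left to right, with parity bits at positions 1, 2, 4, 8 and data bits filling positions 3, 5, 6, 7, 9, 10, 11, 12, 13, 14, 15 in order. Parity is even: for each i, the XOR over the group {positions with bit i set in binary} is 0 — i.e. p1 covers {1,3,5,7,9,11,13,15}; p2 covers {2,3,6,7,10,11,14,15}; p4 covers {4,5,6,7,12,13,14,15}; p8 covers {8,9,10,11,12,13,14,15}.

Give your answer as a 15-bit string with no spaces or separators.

Place data at non-parity positions: p1 p2 1 p4 1 0 1 p8 0 1 1 1 1 1 1
p1 (pos 1,3,5,7,9,11,13,15): XOR of data positions = 1⊕1⊕1⊕0⊕1⊕1⊕1 = 0
p2 (pos 2,3,6,7,10,11,14,15): XOR of data positions = 1⊕0⊕1⊕1⊕1⊕1⊕1 = 0
p4 (pos 4,5,6,7,12,13,14,15): XOR of data positions = 1⊕0⊕1⊕1⊕1⊕1⊕1 = 0
p8 (pos 8,9,10,11,12,13,14,15): XOR of data positions = 0⊕1⊕1⊕1⊕1⊕1⊕1 = 0
Codeword: 001010100111111

001010100111111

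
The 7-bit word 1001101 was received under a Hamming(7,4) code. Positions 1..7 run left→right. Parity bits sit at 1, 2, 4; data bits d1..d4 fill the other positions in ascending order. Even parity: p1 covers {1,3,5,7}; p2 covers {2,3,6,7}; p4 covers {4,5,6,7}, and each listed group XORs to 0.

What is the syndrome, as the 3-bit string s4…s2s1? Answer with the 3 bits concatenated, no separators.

s1 (pos 1,3,5,7): 1⊕0⊕1⊕1 = 1
s2 (pos 2,3,6,7): 0⊕0⊕0⊕1 = 1
s4 (pos 4,5,6,7): 1⊕1⊕0⊕1 = 1
Syndrome s4…s1 = 111 → error at position 7.

111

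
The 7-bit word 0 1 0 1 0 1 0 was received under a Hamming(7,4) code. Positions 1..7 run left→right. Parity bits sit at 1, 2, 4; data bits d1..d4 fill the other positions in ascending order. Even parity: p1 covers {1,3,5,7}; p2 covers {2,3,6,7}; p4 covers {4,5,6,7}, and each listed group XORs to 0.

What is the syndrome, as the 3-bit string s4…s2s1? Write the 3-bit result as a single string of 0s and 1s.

s1 (pos 1,3,5,7): 0⊕0⊕0⊕0 = 0
s2 (pos 2,3,6,7): 1⊕0⊕1⊕0 = 0
s4 (pos 4,5,6,7): 1⊕0⊕1⊕0 = 0
Syndrome s4…s1 = 000 → no error.

000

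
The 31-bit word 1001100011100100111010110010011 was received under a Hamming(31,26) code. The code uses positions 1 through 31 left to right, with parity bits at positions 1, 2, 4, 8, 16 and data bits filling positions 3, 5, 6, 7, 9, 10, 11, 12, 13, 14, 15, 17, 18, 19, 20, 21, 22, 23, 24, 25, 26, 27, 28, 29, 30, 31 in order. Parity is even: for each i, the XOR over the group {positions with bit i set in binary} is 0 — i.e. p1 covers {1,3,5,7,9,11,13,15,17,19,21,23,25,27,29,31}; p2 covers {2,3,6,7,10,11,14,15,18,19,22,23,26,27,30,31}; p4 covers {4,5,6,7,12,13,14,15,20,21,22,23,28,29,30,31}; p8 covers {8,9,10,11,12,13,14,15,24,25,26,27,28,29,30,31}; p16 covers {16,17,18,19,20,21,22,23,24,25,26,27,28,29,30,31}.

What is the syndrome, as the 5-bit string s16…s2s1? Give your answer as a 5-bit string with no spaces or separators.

10110

s1 (pos 1,3,5,7,9,11,13,15,17,19,21,23,25,27,29,31): 1⊕0⊕1⊕0⊕1⊕1⊕0⊕0⊕1⊕1⊕1⊕1⊕0⊕1⊕0⊕1 = 0
s2 (pos 2,3,6,7,10,11,14,15,18,19,22,23,26,27,30,31): 0⊕0⊕0⊕0⊕1⊕1⊕1⊕0⊕1⊕1⊕0⊕1⊕0⊕1⊕1⊕1 = 1
s4 (pos 4,5,6,7,12,13,14,15,20,21,22,23,28,29,30,31): 1⊕1⊕0⊕0⊕0⊕0⊕1⊕0⊕0⊕1⊕0⊕1⊕0⊕0⊕1⊕1 = 1
s8 (pos 8,9,10,11,12,13,14,15,24,25,26,27,28,29,30,31): 0⊕1⊕1⊕1⊕0⊕0⊕1⊕0⊕1⊕0⊕0⊕1⊕0⊕0⊕1⊕1 = 0
s16 (pos 16,17,18,19,20,21,22,23,24,25,26,27,28,29,30,31): 0⊕1⊕1⊕1⊕0⊕1⊕0⊕1⊕1⊕0⊕0⊕1⊕0⊕0⊕1⊕1 = 1
Syndrome s16…s1 = 10110 → error at position 22.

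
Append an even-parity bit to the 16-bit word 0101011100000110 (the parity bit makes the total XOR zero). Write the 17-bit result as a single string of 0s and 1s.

XOR of the 16 data bits: 0⊕1⊕0⊕1⊕0⊕1⊕1⊕1⊕0⊕0⊕0⊕0⊕0⊕1⊕1⊕0 = 1
Parity bit = 1 (so all 17 bits XOR to 0).

01010111000001101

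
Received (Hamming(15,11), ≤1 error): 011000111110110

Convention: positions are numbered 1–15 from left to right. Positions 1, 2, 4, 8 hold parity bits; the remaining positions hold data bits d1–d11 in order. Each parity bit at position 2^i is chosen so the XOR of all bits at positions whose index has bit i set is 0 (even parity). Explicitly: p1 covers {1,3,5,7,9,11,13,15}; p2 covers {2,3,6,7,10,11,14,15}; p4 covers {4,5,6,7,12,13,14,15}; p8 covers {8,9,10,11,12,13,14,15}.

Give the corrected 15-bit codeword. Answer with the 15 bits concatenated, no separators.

s1 (pos 1,3,5,7,9,11,13,15): 0⊕1⊕0⊕1⊕1⊕1⊕1⊕0 = 1
s2 (pos 2,3,6,7,10,11,14,15): 1⊕1⊕0⊕1⊕1⊕1⊕1⊕0 = 0
s4 (pos 4,5,6,7,12,13,14,15): 0⊕0⊕0⊕1⊕0⊕1⊕1⊕0 = 1
s8 (pos 8,9,10,11,12,13,14,15): 1⊕1⊕1⊕1⊕0⊕1⊕1⊕0 = 0
Syndrome s8…s1 = 0101 → error at position 5.
Flip position 5: 011000111110110 → 011010111110110

011010111110110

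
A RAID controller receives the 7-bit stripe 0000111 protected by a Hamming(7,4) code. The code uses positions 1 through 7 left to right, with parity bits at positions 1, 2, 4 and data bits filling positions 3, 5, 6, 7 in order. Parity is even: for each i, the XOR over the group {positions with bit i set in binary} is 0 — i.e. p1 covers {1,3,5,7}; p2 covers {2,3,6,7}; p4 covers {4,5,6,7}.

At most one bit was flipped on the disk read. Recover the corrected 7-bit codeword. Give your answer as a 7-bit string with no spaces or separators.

0001111

s1 (pos 1,3,5,7): 0⊕0⊕1⊕1 = 0
s2 (pos 2,3,6,7): 0⊕0⊕1⊕1 = 0
s4 (pos 4,5,6,7): 0⊕1⊕1⊕1 = 1
Syndrome s4…s1 = 100 → error at position 4.
Flip position 4: 0000111 → 0001111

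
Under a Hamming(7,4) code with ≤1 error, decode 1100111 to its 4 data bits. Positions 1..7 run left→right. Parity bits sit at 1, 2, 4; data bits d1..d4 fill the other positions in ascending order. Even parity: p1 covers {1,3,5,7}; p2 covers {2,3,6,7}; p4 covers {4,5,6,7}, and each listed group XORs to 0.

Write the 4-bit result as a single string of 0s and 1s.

s1 (pos 1,3,5,7): 1⊕0⊕1⊕1 = 1
s2 (pos 2,3,6,7): 1⊕0⊕1⊕1 = 1
s4 (pos 4,5,6,7): 0⊕1⊕1⊕1 = 1
Syndrome s4…s1 = 111 → error at position 7.
Flip position 7: 1100111 → 1100110
Read data bits from positions 3,5,6,7: 0110

0110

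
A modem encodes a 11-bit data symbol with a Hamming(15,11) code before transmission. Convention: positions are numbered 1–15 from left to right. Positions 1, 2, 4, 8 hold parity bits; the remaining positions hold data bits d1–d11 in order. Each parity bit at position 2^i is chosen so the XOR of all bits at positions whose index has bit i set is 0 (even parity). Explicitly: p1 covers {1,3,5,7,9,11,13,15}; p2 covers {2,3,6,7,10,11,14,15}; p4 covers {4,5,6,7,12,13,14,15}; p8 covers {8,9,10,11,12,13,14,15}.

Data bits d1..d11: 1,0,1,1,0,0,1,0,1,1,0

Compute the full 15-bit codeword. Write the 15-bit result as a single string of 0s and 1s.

011001110010110

Place data at non-parity positions: p1 p2 1 p4 0 1 1 p8 0 0 1 0 1 1 0
p1 (pos 1,3,5,7,9,11,13,15): XOR of data positions = 1⊕0⊕1⊕0⊕1⊕1⊕0 = 0
p2 (pos 2,3,6,7,10,11,14,15): XOR of data positions = 1⊕1⊕1⊕0⊕1⊕1⊕0 = 1
p4 (pos 4,5,6,7,12,13,14,15): XOR of data positions = 0⊕1⊕1⊕0⊕1⊕1⊕0 = 0
p8 (pos 8,9,10,11,12,13,14,15): XOR of data positions = 0⊕0⊕1⊕0⊕1⊕1⊕0 = 1
Codeword: 011001110010110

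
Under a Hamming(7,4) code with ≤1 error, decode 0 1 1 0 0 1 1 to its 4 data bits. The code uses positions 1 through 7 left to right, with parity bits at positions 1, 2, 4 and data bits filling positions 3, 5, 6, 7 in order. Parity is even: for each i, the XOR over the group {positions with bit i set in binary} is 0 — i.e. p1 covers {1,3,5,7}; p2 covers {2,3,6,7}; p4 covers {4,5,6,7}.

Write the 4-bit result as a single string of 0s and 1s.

1011

s1 (pos 1,3,5,7): 0⊕1⊕0⊕1 = 0
s2 (pos 2,3,6,7): 1⊕1⊕1⊕1 = 0
s4 (pos 4,5,6,7): 0⊕0⊕1⊕1 = 0
Syndrome s4…s1 = 000 → no error.
Read data bits from positions 3,5,6,7: 1011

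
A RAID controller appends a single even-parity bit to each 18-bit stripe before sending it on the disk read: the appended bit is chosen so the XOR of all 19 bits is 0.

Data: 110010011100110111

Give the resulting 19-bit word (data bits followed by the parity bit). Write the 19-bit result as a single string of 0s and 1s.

1100100111001101111

XOR of the 18 data bits: 1⊕1⊕0⊕0⊕1⊕0⊕0⊕1⊕1⊕1⊕0⊕0⊕1⊕1⊕0⊕1⊕1⊕1 = 1
Parity bit = 1 (so all 19 bits XOR to 0).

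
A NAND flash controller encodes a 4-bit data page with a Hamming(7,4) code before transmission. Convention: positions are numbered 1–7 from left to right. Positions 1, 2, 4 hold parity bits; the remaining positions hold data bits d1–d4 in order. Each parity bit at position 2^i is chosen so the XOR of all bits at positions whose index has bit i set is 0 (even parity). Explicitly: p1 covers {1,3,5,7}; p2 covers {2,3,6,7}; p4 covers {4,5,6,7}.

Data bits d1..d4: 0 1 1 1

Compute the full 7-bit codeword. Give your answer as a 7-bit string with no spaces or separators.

Place data at non-parity positions: p1 p2 0 p4 1 1 1
p1 (pos 1,3,5,7): XOR of data positions = 0⊕1⊕1 = 0
p2 (pos 2,3,6,7): XOR of data positions = 0⊕1⊕1 = 0
p4 (pos 4,5,6,7): XOR of data positions = 1⊕1⊕1 = 1
Codeword: 0001111

0001111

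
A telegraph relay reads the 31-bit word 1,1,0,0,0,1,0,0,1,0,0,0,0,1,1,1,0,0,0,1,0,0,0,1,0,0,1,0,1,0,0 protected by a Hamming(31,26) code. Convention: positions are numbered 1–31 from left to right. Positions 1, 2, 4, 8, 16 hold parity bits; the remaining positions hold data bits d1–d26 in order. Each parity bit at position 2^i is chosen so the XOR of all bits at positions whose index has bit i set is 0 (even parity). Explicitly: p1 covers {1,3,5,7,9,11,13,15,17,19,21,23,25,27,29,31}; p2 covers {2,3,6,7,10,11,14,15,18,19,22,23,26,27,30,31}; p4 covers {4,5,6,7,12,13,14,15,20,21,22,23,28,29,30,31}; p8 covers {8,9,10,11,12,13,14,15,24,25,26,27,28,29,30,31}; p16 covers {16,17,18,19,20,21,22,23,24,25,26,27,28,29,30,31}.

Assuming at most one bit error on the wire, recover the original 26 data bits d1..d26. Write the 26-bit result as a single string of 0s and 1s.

00101000011000100110010100

s1 (pos 1,3,5,7,9,11,13,15,17,19,21,23,25,27,29,31): 1⊕0⊕0⊕0⊕1⊕0⊕0⊕1⊕0⊕0⊕0⊕0⊕0⊕1⊕1⊕0 = 1
s2 (pos 2,3,6,7,10,11,14,15,18,19,22,23,26,27,30,31): 1⊕0⊕1⊕0⊕0⊕0⊕1⊕1⊕0⊕0⊕0⊕0⊕0⊕1⊕0⊕0 = 1
s4 (pos 4,5,6,7,12,13,14,15,20,21,22,23,28,29,30,31): 0⊕0⊕1⊕0⊕0⊕0⊕1⊕1⊕1⊕0⊕0⊕0⊕0⊕1⊕0⊕0 = 1
s8 (pos 8,9,10,11,12,13,14,15,24,25,26,27,28,29,30,31): 0⊕1⊕0⊕0⊕0⊕0⊕1⊕1⊕1⊕0⊕0⊕1⊕0⊕1⊕0⊕0 = 0
s16 (pos 16,17,18,19,20,21,22,23,24,25,26,27,28,29,30,31): 1⊕0⊕0⊕0⊕1⊕0⊕0⊕0⊕1⊕0⊕0⊕1⊕0⊕1⊕0⊕0 = 1
Syndrome s16…s1 = 10111 → error at position 23.
Flip position 23: 1100010010000111000100010010100 → 1100010010000111000100110010100
Read data bits from positions 3,5,6,7,9,10,11,12,13,14,15,17,18,19,20,21,22,23,24,25,26,27,28,29,30,31: 00101000011000100110010100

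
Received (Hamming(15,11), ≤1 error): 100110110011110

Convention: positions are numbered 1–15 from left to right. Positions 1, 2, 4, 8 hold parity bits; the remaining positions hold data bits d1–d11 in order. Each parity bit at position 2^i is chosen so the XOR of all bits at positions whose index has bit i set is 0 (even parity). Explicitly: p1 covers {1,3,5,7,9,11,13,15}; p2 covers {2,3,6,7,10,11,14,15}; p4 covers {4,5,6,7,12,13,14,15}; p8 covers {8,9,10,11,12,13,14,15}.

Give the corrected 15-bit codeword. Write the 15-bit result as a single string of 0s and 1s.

s1 (pos 1,3,5,7,9,11,13,15): 1⊕0⊕1⊕1⊕0⊕1⊕1⊕0 = 1
s2 (pos 2,3,6,7,10,11,14,15): 0⊕0⊕0⊕1⊕0⊕1⊕1⊕0 = 1
s4 (pos 4,5,6,7,12,13,14,15): 1⊕1⊕0⊕1⊕1⊕1⊕1⊕0 = 0
s8 (pos 8,9,10,11,12,13,14,15): 1⊕0⊕0⊕1⊕1⊕1⊕1⊕0 = 1
Syndrome s8…s1 = 1011 → error at position 11.
Flip position 11: 100110110011110 → 100110110001110

100110110001110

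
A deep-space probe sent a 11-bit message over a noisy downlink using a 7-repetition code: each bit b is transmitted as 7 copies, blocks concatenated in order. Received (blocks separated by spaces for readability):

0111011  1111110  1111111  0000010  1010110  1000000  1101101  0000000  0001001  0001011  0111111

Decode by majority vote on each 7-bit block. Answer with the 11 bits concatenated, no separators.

Block 1 (0111011): 5 ones → 1
Block 2 (1111110): 6 ones → 1
Block 3 (1111111): 7 ones → 1
Block 4 (0000010): 1 one → 0
Block 5 (1010110): 4 ones → 1
Block 6 (1000000): 1 one → 0
Block 7 (1101101): 5 ones → 1
Block 8 (0000000): 0 ones → 0
Block 9 (0001001): 2 ones → 0
Block 10 (0001011): 3 ones → 0
Block 11 (0111111): 6 ones → 1

11101010001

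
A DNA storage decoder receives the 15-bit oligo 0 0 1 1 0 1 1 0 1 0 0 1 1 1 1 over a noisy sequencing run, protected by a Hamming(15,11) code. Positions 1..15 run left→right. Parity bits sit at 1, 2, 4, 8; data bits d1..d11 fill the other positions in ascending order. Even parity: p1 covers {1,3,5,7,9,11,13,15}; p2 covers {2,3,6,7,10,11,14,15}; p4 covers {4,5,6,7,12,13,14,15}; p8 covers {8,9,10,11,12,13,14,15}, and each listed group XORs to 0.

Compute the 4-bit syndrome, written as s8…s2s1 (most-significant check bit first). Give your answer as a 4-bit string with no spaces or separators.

1111

s1 (pos 1,3,5,7,9,11,13,15): 0⊕1⊕0⊕1⊕1⊕0⊕1⊕1 = 1
s2 (pos 2,3,6,7,10,11,14,15): 0⊕1⊕1⊕1⊕0⊕0⊕1⊕1 = 1
s4 (pos 4,5,6,7,12,13,14,15): 1⊕0⊕1⊕1⊕1⊕1⊕1⊕1 = 1
s8 (pos 8,9,10,11,12,13,14,15): 0⊕1⊕0⊕0⊕1⊕1⊕1⊕1 = 1
Syndrome s8…s1 = 1111 → error at position 15.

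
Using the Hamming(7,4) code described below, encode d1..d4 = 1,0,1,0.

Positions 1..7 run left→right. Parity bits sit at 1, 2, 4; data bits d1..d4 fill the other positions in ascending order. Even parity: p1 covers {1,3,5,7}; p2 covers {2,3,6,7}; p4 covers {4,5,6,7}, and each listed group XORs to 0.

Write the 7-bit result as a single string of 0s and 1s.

1011010

Place data at non-parity positions: p1 p2 1 p4 0 1 0
p1 (pos 1,3,5,7): XOR of data positions = 1⊕0⊕0 = 1
p2 (pos 2,3,6,7): XOR of data positions = 1⊕1⊕0 = 0
p4 (pos 4,5,6,7): XOR of data positions = 0⊕1⊕0 = 1
Codeword: 1011010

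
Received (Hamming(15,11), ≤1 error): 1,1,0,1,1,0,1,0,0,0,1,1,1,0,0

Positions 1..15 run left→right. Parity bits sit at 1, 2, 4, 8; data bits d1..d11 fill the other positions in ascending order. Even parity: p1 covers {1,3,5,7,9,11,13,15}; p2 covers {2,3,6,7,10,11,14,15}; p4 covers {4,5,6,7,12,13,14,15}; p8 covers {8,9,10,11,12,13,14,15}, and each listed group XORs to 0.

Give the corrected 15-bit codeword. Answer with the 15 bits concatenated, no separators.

110110100011101

s1 (pos 1,3,5,7,9,11,13,15): 1⊕0⊕1⊕1⊕0⊕1⊕1⊕0 = 1
s2 (pos 2,3,6,7,10,11,14,15): 1⊕0⊕0⊕1⊕0⊕1⊕0⊕0 = 1
s4 (pos 4,5,6,7,12,13,14,15): 1⊕1⊕0⊕1⊕1⊕1⊕0⊕0 = 1
s8 (pos 8,9,10,11,12,13,14,15): 0⊕0⊕0⊕1⊕1⊕1⊕0⊕0 = 1
Syndrome s8…s1 = 1111 → error at position 15.
Flip position 15: 110110100011100 → 110110100011101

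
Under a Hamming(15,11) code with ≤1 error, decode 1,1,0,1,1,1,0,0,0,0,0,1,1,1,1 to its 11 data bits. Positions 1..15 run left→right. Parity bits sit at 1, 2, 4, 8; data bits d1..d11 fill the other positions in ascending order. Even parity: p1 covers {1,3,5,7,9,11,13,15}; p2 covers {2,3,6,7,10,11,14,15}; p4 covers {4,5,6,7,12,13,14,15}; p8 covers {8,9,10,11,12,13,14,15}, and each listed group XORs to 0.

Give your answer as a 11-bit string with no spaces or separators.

01100001111

s1 (pos 1,3,5,7,9,11,13,15): 1⊕0⊕1⊕0⊕0⊕0⊕1⊕1 = 0
s2 (pos 2,3,6,7,10,11,14,15): 1⊕0⊕1⊕0⊕0⊕0⊕1⊕1 = 0
s4 (pos 4,5,6,7,12,13,14,15): 1⊕1⊕1⊕0⊕1⊕1⊕1⊕1 = 1
s8 (pos 8,9,10,11,12,13,14,15): 0⊕0⊕0⊕0⊕1⊕1⊕1⊕1 = 0
Syndrome s8…s1 = 0100 → error at position 4.
Flip position 4: 110111000001111 → 110011000001111
Read data bits from positions 3,5,6,7,9,10,11,12,13,14,15: 01100001111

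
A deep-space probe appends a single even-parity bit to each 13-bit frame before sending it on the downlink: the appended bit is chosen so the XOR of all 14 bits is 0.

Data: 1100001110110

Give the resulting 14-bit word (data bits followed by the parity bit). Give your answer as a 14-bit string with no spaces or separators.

XOR of the 13 data bits: 1⊕1⊕0⊕0⊕0⊕0⊕1⊕1⊕1⊕0⊕1⊕1⊕0 = 1
Parity bit = 1 (so all 14 bits XOR to 0).

11000011101101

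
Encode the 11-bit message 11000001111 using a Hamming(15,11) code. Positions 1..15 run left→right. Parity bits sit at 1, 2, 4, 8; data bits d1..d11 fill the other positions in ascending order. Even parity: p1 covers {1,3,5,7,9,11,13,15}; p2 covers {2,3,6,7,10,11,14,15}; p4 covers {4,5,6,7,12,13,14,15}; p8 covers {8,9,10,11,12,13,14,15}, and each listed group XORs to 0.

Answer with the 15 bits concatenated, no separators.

011110000001111

Place data at non-parity positions: p1 p2 1 p4 1 0 0 p8 0 0 0 1 1 1 1
p1 (pos 1,3,5,7,9,11,13,15): XOR of data positions = 1⊕1⊕0⊕0⊕0⊕1⊕1 = 0
p2 (pos 2,3,6,7,10,11,14,15): XOR of data positions = 1⊕0⊕0⊕0⊕0⊕1⊕1 = 1
p4 (pos 4,5,6,7,12,13,14,15): XOR of data positions = 1⊕0⊕0⊕1⊕1⊕1⊕1 = 1
p8 (pos 8,9,10,11,12,13,14,15): XOR of data positions = 0⊕0⊕0⊕1⊕1⊕1⊕1 = 0
Codeword: 011110000001111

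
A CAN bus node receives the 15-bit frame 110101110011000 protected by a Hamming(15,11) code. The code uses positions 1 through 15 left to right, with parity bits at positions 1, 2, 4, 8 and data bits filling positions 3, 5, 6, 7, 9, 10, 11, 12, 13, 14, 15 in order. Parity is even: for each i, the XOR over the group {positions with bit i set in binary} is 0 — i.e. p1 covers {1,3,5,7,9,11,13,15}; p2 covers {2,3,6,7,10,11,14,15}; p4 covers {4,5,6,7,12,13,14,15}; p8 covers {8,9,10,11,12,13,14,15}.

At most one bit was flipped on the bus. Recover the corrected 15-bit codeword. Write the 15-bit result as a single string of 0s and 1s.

s1 (pos 1,3,5,7,9,11,13,15): 1⊕0⊕0⊕1⊕0⊕1⊕0⊕0 = 1
s2 (pos 2,3,6,7,10,11,14,15): 1⊕0⊕1⊕1⊕0⊕1⊕0⊕0 = 0
s4 (pos 4,5,6,7,12,13,14,15): 1⊕0⊕1⊕1⊕1⊕0⊕0⊕0 = 0
s8 (pos 8,9,10,11,12,13,14,15): 1⊕0⊕0⊕1⊕1⊕0⊕0⊕0 = 1
Syndrome s8…s1 = 1001 → error at position 9.
Flip position 9: 110101110011000 → 110101111011000

110101111011000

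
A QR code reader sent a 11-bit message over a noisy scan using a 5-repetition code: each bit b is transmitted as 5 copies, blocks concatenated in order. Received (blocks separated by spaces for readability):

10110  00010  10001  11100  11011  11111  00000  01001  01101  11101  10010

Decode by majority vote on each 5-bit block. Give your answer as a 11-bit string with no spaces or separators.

Block 1 (10110): 3 ones → 1
Block 2 (00010): 1 one → 0
Block 3 (10001): 2 ones → 0
Block 4 (11100): 3 ones → 1
Block 5 (11011): 4 ones → 1
Block 6 (11111): 5 ones → 1
Block 7 (00000): 0 ones → 0
Block 8 (01001): 2 ones → 0
Block 9 (01101): 3 ones → 1
Block 10 (11101): 4 ones → 1
Block 11 (10010): 2 ones → 0

10011100110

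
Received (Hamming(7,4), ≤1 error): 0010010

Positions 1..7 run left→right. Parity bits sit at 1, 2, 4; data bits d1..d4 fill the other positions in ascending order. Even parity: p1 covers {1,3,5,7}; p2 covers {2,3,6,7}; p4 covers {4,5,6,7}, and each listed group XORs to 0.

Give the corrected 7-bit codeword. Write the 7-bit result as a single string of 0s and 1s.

s1 (pos 1,3,5,7): 0⊕1⊕0⊕0 = 1
s2 (pos 2,3,6,7): 0⊕1⊕1⊕0 = 0
s4 (pos 4,5,6,7): 0⊕0⊕1⊕0 = 1
Syndrome s4…s1 = 101 → error at position 5.
Flip position 5: 0010010 → 0010110

0010110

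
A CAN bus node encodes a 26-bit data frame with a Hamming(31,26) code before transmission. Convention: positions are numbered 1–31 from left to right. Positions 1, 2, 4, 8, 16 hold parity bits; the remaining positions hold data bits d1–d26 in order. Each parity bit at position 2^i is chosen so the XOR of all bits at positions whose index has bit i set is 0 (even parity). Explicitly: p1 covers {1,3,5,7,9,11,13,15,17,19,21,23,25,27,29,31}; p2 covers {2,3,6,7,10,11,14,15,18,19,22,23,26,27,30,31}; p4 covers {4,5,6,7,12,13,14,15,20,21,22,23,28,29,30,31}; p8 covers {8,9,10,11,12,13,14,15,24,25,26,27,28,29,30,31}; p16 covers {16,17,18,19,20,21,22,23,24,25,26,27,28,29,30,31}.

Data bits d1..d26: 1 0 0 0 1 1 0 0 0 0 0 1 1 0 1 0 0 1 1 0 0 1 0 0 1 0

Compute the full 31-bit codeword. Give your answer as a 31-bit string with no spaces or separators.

Place data at non-parity positions: p1 p2 1 p4 0 0 0 p8 1 1 0 0 0 0 0 p16 1 1 0 1 0 0 1 1 0 0 1 0 0 1 0
p1 (pos 1,3,5,7,9,11,13,15,17,19,21,23,25,27,29,31): XOR of data positions = 1⊕0⊕0⊕1⊕0⊕0⊕0⊕1⊕0⊕0⊕1⊕0⊕1⊕0⊕0 = 1
p2 (pos 2,3,6,7,10,11,14,15,18,19,22,23,26,27,30,31): XOR of data positions = 1⊕0⊕0⊕1⊕0⊕0⊕0⊕1⊕0⊕0⊕1⊕0⊕1⊕1⊕0 = 0
p4 (pos 4,5,6,7,12,13,14,15,20,21,22,23,28,29,30,31): XOR of data positions = 0⊕0⊕0⊕0⊕0⊕0⊕0⊕1⊕0⊕0⊕1⊕0⊕0⊕1⊕0 = 1
p8 (pos 8,9,10,11,12,13,14,15,24,25,26,27,28,29,30,31): XOR of data positions = 1⊕1⊕0⊕0⊕0⊕0⊕0⊕1⊕0⊕0⊕1⊕0⊕0⊕1⊕0 = 1
p16 (pos 16,17,18,19,20,21,22,23,24,25,26,27,28,29,30,31): XOR of data positions = 1⊕1⊕0⊕1⊕0⊕0⊕1⊕1⊕0⊕0⊕1⊕0⊕0⊕1⊕0 = 1
Codeword: 1011000111000001110100110010010

1011000111000001110100110010010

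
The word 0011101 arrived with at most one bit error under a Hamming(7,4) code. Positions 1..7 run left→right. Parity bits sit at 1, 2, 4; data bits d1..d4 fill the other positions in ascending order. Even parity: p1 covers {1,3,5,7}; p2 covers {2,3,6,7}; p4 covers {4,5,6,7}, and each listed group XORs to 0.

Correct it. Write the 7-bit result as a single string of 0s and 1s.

0011001

s1 (pos 1,3,5,7): 0⊕1⊕1⊕1 = 1
s2 (pos 2,3,6,7): 0⊕1⊕0⊕1 = 0
s4 (pos 4,5,6,7): 1⊕1⊕0⊕1 = 1
Syndrome s4…s1 = 101 → error at position 5.
Flip position 5: 0011101 → 0011001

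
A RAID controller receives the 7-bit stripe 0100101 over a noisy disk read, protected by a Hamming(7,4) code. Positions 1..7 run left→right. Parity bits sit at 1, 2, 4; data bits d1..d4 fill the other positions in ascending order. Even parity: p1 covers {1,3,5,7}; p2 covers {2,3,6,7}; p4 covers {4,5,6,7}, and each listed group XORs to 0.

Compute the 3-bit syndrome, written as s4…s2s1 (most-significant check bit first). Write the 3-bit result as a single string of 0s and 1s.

000

s1 (pos 1,3,5,7): 0⊕0⊕1⊕1 = 0
s2 (pos 2,3,6,7): 1⊕0⊕0⊕1 = 0
s4 (pos 4,5,6,7): 0⊕1⊕0⊕1 = 0
Syndrome s4…s1 = 000 → no error.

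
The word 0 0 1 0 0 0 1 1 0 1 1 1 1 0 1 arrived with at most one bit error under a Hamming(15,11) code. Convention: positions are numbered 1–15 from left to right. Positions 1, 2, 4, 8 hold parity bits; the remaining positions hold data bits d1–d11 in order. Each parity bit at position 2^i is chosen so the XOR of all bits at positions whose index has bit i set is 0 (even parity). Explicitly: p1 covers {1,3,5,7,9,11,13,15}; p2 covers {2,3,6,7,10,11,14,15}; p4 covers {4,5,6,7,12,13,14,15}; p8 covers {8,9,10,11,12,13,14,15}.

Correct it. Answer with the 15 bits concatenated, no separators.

000000110111101

s1 (pos 1,3,5,7,9,11,13,15): 0⊕1⊕0⊕1⊕0⊕1⊕1⊕1 = 1
s2 (pos 2,3,6,7,10,11,14,15): 0⊕1⊕0⊕1⊕1⊕1⊕0⊕1 = 1
s4 (pos 4,5,6,7,12,13,14,15): 0⊕0⊕0⊕1⊕1⊕1⊕0⊕1 = 0
s8 (pos 8,9,10,11,12,13,14,15): 1⊕0⊕1⊕1⊕1⊕1⊕0⊕1 = 0
Syndrome s8…s1 = 0011 → error at position 3.
Flip position 3: 001000110111101 → 000000110111101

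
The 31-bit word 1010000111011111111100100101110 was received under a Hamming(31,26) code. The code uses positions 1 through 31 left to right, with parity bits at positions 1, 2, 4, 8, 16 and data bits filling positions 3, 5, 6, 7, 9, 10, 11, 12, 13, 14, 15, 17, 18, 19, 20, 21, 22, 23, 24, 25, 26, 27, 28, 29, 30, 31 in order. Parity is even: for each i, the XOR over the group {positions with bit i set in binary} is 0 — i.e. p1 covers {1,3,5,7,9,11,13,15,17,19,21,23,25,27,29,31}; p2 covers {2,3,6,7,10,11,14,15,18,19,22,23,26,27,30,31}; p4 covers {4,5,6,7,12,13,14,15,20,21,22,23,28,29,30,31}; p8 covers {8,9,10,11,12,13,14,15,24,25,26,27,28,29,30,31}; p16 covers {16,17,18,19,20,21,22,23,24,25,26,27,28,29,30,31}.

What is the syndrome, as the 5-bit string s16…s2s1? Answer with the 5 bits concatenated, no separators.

01111

s1 (pos 1,3,5,7,9,11,13,15,17,19,21,23,25,27,29,31): 1⊕1⊕0⊕0⊕1⊕0⊕1⊕1⊕1⊕1⊕0⊕1⊕0⊕0⊕1⊕0 = 1
s2 (pos 2,3,6,7,10,11,14,15,18,19,22,23,26,27,30,31): 0⊕1⊕0⊕0⊕1⊕0⊕1⊕1⊕1⊕1⊕0⊕1⊕1⊕0⊕1⊕0 = 1
s4 (pos 4,5,6,7,12,13,14,15,20,21,22,23,28,29,30,31): 0⊕0⊕0⊕0⊕1⊕1⊕1⊕1⊕1⊕0⊕0⊕1⊕1⊕1⊕1⊕0 = 1
s8 (pos 8,9,10,11,12,13,14,15,24,25,26,27,28,29,30,31): 1⊕1⊕1⊕0⊕1⊕1⊕1⊕1⊕0⊕0⊕1⊕0⊕1⊕1⊕1⊕0 = 1
s16 (pos 16,17,18,19,20,21,22,23,24,25,26,27,28,29,30,31): 1⊕1⊕1⊕1⊕1⊕0⊕0⊕1⊕0⊕0⊕1⊕0⊕1⊕1⊕1⊕0 = 0
Syndrome s16…s1 = 01111 → error at position 15.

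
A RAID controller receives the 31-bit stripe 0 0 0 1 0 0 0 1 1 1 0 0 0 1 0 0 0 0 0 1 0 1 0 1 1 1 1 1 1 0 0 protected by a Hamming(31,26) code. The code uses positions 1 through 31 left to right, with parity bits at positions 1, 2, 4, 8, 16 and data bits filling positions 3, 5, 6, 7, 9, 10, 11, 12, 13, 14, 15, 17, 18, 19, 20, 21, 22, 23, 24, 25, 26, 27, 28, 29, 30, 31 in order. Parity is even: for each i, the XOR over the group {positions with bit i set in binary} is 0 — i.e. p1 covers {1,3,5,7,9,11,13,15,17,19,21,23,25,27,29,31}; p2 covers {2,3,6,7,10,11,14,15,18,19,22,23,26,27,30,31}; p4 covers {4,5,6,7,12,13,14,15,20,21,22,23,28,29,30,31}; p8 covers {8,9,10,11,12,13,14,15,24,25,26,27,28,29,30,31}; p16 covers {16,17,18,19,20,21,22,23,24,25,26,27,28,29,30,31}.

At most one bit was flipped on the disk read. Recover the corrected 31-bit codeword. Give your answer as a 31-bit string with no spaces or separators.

s1 (pos 1,3,5,7,9,11,13,15,17,19,21,23,25,27,29,31): 0⊕0⊕0⊕0⊕1⊕0⊕0⊕0⊕0⊕0⊕0⊕0⊕1⊕1⊕1⊕0 = 0
s2 (pos 2,3,6,7,10,11,14,15,18,19,22,23,26,27,30,31): 0⊕0⊕0⊕0⊕1⊕0⊕1⊕0⊕0⊕0⊕1⊕0⊕1⊕1⊕0⊕0 = 1
s4 (pos 4,5,6,7,12,13,14,15,20,21,22,23,28,29,30,31): 1⊕0⊕0⊕0⊕0⊕0⊕1⊕0⊕1⊕0⊕1⊕0⊕1⊕1⊕0⊕0 = 0
s8 (pos 8,9,10,11,12,13,14,15,24,25,26,27,28,29,30,31): 1⊕1⊕1⊕0⊕0⊕0⊕1⊕0⊕1⊕1⊕1⊕1⊕1⊕1⊕0⊕0 = 0
s16 (pos 16,17,18,19,20,21,22,23,24,25,26,27,28,29,30,31): 0⊕0⊕0⊕0⊕1⊕0⊕1⊕0⊕1⊕1⊕1⊕1⊕1⊕1⊕0⊕0 = 0
Syndrome s16…s1 = 00010 → error at position 2.
Flip position 2: 0001000111000100000101011111100 → 0101000111000100000101011111100

0101000111000100000101011111100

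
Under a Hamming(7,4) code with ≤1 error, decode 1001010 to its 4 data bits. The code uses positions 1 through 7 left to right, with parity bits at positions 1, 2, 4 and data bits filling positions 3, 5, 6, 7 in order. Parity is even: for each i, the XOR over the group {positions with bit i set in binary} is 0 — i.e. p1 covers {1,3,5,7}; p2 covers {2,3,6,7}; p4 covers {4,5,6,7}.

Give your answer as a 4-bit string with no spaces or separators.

1010

s1 (pos 1,3,5,7): 1⊕0⊕0⊕0 = 1
s2 (pos 2,3,6,7): 0⊕0⊕1⊕0 = 1
s4 (pos 4,5,6,7): 1⊕0⊕1⊕0 = 0
Syndrome s4…s1 = 011 → error at position 3.
Flip position 3: 1001010 → 1011010
Read data bits from positions 3,5,6,7: 1010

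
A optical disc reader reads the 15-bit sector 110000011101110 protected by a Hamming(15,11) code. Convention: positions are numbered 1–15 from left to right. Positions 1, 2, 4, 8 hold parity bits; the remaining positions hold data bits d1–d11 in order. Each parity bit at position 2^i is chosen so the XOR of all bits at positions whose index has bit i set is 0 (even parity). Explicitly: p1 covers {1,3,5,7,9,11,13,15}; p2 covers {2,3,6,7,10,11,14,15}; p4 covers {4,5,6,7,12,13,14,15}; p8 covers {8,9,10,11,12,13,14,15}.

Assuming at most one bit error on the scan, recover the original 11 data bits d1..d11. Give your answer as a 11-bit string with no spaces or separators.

00011101110

s1 (pos 1,3,5,7,9,11,13,15): 1⊕0⊕0⊕0⊕1⊕0⊕1⊕0 = 1
s2 (pos 2,3,6,7,10,11,14,15): 1⊕0⊕0⊕0⊕1⊕0⊕1⊕0 = 1
s4 (pos 4,5,6,7,12,13,14,15): 0⊕0⊕0⊕0⊕1⊕1⊕1⊕0 = 1
s8 (pos 8,9,10,11,12,13,14,15): 1⊕1⊕1⊕0⊕1⊕1⊕1⊕0 = 0
Syndrome s8…s1 = 0111 → error at position 7.
Flip position 7: 110000011101110 → 110000111101110
Read data bits from positions 3,5,6,7,9,10,11,12,13,14,15: 00011101110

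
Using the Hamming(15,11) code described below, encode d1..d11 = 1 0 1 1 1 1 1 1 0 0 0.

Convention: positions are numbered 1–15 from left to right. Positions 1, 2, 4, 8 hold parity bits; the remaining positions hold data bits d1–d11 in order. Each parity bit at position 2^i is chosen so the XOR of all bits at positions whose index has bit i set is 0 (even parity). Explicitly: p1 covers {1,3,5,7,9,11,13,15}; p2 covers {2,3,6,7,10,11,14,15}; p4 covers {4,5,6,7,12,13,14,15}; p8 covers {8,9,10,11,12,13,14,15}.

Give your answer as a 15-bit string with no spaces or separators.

011101101111000

Place data at non-parity positions: p1 p2 1 p4 0 1 1 p8 1 1 1 1 0 0 0
p1 (pos 1,3,5,7,9,11,13,15): XOR of data positions = 1⊕0⊕1⊕1⊕1⊕0⊕0 = 0
p2 (pos 2,3,6,7,10,11,14,15): XOR of data positions = 1⊕1⊕1⊕1⊕1⊕0⊕0 = 1
p4 (pos 4,5,6,7,12,13,14,15): XOR of data positions = 0⊕1⊕1⊕1⊕0⊕0⊕0 = 1
p8 (pos 8,9,10,11,12,13,14,15): XOR of data positions = 1⊕1⊕1⊕1⊕0⊕0⊕0 = 0
Codeword: 011101101111000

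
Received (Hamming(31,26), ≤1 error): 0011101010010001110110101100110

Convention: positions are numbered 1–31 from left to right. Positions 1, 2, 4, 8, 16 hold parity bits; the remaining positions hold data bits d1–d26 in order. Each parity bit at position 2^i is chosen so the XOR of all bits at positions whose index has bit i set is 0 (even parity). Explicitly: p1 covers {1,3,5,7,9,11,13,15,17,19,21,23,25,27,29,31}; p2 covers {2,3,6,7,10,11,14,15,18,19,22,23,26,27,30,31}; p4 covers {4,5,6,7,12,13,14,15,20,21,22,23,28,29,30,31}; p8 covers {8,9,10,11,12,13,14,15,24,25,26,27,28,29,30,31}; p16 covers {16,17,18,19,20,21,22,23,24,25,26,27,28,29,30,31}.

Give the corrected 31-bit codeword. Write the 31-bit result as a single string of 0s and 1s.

0011001010010001110110101100110

s1 (pos 1,3,5,7,9,11,13,15,17,19,21,23,25,27,29,31): 0⊕1⊕1⊕1⊕1⊕0⊕0⊕0⊕1⊕0⊕1⊕1⊕1⊕0⊕1⊕0 = 1
s2 (pos 2,3,6,7,10,11,14,15,18,19,22,23,26,27,30,31): 0⊕1⊕0⊕1⊕0⊕0⊕0⊕0⊕1⊕0⊕0⊕1⊕1⊕0⊕1⊕0 = 0
s4 (pos 4,5,6,7,12,13,14,15,20,21,22,23,28,29,30,31): 1⊕1⊕0⊕1⊕1⊕0⊕0⊕0⊕1⊕1⊕0⊕1⊕0⊕1⊕1⊕0 = 1
s8 (pos 8,9,10,11,12,13,14,15,24,25,26,27,28,29,30,31): 0⊕1⊕0⊕0⊕1⊕0⊕0⊕0⊕0⊕1⊕1⊕0⊕0⊕1⊕1⊕0 = 0
s16 (pos 16,17,18,19,20,21,22,23,24,25,26,27,28,29,30,31): 1⊕1⊕1⊕0⊕1⊕1⊕0⊕1⊕0⊕1⊕1⊕0⊕0⊕1⊕1⊕0 = 0
Syndrome s16…s1 = 00101 → error at position 5.
Flip position 5: 0011101010010001110110101100110 → 0011001010010001110110101100110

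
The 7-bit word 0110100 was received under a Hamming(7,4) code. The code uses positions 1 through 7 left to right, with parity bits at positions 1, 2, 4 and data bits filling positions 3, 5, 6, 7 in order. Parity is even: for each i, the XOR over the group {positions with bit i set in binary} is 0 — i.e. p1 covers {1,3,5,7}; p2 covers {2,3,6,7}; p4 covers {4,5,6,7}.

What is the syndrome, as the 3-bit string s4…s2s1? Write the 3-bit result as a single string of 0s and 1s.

s1 (pos 1,3,5,7): 0⊕1⊕1⊕0 = 0
s2 (pos 2,3,6,7): 1⊕1⊕0⊕0 = 0
s4 (pos 4,5,6,7): 0⊕1⊕0⊕0 = 1
Syndrome s4…s1 = 100 → error at position 4.

100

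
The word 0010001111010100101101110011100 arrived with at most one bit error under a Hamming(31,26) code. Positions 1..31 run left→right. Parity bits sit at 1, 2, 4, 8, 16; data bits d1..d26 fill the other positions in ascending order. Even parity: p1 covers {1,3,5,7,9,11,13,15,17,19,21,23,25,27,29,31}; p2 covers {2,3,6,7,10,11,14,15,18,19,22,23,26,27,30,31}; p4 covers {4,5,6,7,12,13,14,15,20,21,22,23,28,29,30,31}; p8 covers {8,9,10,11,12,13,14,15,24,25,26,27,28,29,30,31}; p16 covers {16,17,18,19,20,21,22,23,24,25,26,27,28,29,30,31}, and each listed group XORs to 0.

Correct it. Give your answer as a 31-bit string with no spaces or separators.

0010001111010100101101100011100

s1 (pos 1,3,5,7,9,11,13,15,17,19,21,23,25,27,29,31): 0⊕1⊕0⊕1⊕1⊕0⊕0⊕0⊕1⊕1⊕0⊕1⊕0⊕1⊕1⊕0 = 0
s2 (pos 2,3,6,7,10,11,14,15,18,19,22,23,26,27,30,31): 0⊕1⊕0⊕1⊕1⊕0⊕1⊕0⊕0⊕1⊕1⊕1⊕0⊕1⊕0⊕0 = 0
s4 (pos 4,5,6,7,12,13,14,15,20,21,22,23,28,29,30,31): 0⊕0⊕0⊕1⊕1⊕0⊕1⊕0⊕1⊕0⊕1⊕1⊕1⊕1⊕0⊕0 = 0
s8 (pos 8,9,10,11,12,13,14,15,24,25,26,27,28,29,30,31): 1⊕1⊕1⊕0⊕1⊕0⊕1⊕0⊕1⊕0⊕0⊕1⊕1⊕1⊕0⊕0 = 1
s16 (pos 16,17,18,19,20,21,22,23,24,25,26,27,28,29,30,31): 0⊕1⊕0⊕1⊕1⊕0⊕1⊕1⊕1⊕0⊕0⊕1⊕1⊕1⊕0⊕0 = 1
Syndrome s16…s1 = 11000 → error at position 24.
Flip position 24: 0010001111010100101101110011100 → 0010001111010100101101100011100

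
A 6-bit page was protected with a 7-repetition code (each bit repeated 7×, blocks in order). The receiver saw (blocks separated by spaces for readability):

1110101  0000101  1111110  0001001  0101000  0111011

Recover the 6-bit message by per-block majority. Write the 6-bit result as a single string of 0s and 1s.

101001

Block 1 (1110101): 5 ones → 1
Block 2 (0000101): 2 ones → 0
Block 3 (1111110): 6 ones → 1
Block 4 (0001001): 2 ones → 0
Block 5 (0101000): 2 ones → 0
Block 6 (0111011): 5 ones → 1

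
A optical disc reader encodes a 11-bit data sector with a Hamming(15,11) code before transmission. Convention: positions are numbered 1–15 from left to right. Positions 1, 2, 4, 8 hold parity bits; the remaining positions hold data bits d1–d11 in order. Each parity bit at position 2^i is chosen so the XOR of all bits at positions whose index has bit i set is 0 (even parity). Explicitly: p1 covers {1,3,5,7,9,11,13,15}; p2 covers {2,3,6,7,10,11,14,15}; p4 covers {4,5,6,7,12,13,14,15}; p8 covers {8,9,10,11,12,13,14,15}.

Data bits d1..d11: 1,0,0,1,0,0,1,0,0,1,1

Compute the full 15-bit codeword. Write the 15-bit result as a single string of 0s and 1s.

Place data at non-parity positions: p1 p2 1 p4 0 0 1 p8 0 0 1 0 0 1 1
p1 (pos 1,3,5,7,9,11,13,15): XOR of data positions = 1⊕0⊕1⊕0⊕1⊕0⊕1 = 0
p2 (pos 2,3,6,7,10,11,14,15): XOR of data positions = 1⊕0⊕1⊕0⊕1⊕1⊕1 = 1
p4 (pos 4,5,6,7,12,13,14,15): XOR of data positions = 0⊕0⊕1⊕0⊕0⊕1⊕1 = 1
p8 (pos 8,9,10,11,12,13,14,15): XOR of data positions = 0⊕0⊕1⊕0⊕0⊕1⊕1 = 1
Codeword: 011100110010011

011100110010011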